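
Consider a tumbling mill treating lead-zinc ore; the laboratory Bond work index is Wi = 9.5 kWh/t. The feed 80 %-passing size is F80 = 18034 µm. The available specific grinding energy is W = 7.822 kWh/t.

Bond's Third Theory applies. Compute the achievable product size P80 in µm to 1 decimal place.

W = 10·Wi·(P80^(-½) − F80^(-½))
⇒ 1/√P80 = W/(10 Wi) + 1/√F80
  = 7.8220/(10·9.5) + 1/√18034 = 0.082337 + 0.007447 = 0.089783
P80 = (1/0.089783)² = 11.1379² = 124.05 µm

P80 = 124.1 µm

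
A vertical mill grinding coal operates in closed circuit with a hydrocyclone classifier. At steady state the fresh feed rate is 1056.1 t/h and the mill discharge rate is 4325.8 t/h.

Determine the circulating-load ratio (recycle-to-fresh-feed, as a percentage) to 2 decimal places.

CL = 309.60 %

M = F + R at steady state, so:
R = M − F = 4325.8 − 1056.1 = 3269.7 t/h
CL = 100·R/F = 100·3269.7/1056.1 = 309.60 %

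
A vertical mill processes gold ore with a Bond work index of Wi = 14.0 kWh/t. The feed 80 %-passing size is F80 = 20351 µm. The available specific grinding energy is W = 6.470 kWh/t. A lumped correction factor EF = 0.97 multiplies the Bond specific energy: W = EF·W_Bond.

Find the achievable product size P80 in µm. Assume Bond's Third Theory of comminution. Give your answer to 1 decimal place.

W = 10·Wi·[P80^(−½) − F80^(−½)]
W_Bond = W / EF = 6.470 / 0.97 = 6.6701 kWh/t
P80^-0.5 = F80^-0.5 + W_Bond/(10 Wi)
  = 6.6701/(10·14.0) + 1/√20351 = 0.047644 + 0.007010 = 0.054653
P80 = (1/0.054653)² = 18.2971² = 334.78 µm

P80 = 334.8 µm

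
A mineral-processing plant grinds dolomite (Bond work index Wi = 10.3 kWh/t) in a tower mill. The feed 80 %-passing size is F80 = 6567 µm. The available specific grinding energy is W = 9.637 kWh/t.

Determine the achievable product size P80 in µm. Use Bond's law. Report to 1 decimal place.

W_Bond = 10·Wi·(1/√P₈₀ − 1/√F₈₀)
⇒ 1/√P80 = W/(10·Wi) + 1/√F80
  = 9.6370/(10·10.3) + 1/√6567 = 0.093563 + 0.012340 = 0.105903
P80 = (1/0.105903)² = 9.4426² = 89.16 µm

P80 = 89.2 µm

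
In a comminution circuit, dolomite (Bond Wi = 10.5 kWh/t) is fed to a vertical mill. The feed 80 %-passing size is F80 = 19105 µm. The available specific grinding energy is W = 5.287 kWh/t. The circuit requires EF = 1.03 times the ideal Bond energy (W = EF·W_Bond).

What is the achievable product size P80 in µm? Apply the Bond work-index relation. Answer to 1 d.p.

W = 10 Wi (P80^-0.5 − F80^-0.5)
W_Bond = W / EF = 5.287 / 1.03 = 5.1330 kWh/t
⇒ 1/√P80 = W_Bond/(10 Wi) + 1/√F80
  = 5.1330/(10·10.5) + 1/√19105 = 0.048886 + 0.007235 = 0.056121
P80 = (1/0.056121)² = 17.8188² = 317.51 µm

P80 = 317.5 µm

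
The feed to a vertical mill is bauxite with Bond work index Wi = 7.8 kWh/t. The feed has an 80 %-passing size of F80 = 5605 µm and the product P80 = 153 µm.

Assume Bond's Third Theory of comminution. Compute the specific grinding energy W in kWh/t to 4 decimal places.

W = 10 Wi / √P80 − 10 Wi / √F80
1/√153 = 0.080845;  1/√5605 = 0.013357
W = 10·7.8·(0.080845 − 0.013357) = 5.2641 kWh/t

W = 5.2641 kWh/t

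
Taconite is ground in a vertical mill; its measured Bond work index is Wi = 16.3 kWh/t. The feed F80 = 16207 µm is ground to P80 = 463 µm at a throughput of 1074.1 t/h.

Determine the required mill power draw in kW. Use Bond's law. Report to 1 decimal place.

W = 10 Wi (1/√P80 − 1/√F80)  [Bond]
W = 10·16.3·(1/√463 − 1/√16207) = 10·16.3·(0.038619) = 6.2949 kWh/t
Power = W × throughput = 6.2949 kWh/t × 1074.1 t/h = 6761.3 kW

P = 6761.3 kW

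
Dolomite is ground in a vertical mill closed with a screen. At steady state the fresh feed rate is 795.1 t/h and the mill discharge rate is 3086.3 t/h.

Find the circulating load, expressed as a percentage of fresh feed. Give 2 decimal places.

M = F + R at steady state, so:
R = M − F = 3086.3 − 795.1 = 2291.2 t/h
CL = 100·R/F = 100·2291.2/795.1 = 288.17 %

CL = 288.17 %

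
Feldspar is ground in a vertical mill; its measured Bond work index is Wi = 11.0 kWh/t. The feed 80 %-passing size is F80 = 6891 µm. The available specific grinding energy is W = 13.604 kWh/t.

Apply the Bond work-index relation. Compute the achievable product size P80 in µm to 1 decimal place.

P80 = 54.3 µm

W_Bond = 10·Wi·(1/√P₈₀ − 1/√F₈₀)
1/√P80 = 1/√F80 + W/(10·Wi)
  = 13.6040/(10·11.0) + 1/√6891 = 0.123673 + 0.012046 = 0.135719
P80 = (1/0.135719)² = 7.3682² = 54.29 µm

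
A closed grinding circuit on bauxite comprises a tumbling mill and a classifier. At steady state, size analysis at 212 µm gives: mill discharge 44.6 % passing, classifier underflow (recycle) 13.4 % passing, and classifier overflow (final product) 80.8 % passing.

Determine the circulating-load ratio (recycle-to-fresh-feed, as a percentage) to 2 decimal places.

Mass balance on the −212 µm fraction:
d + r·d = r·u + o → r(d−u) = o−d
r = (80.8 − 44.6)/(44.6 − 13.4) = 36.2/31.2 = 1.1603
CL = 100·r = 116.03 %

CL = 116.03 %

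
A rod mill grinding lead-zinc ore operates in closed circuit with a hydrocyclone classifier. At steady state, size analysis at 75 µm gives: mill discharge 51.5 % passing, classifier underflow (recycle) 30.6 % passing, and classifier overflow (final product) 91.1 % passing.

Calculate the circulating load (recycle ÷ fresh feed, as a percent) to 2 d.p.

Let r = R/F. Size balance at 75 µm:
r = (o − d)/(d − u)
r = (91.1 − 51.5)/(51.5 − 30.6) = 39.6/20.9 = 1.8947
CL = 100·r = 189.47 %

CL = 189.47 %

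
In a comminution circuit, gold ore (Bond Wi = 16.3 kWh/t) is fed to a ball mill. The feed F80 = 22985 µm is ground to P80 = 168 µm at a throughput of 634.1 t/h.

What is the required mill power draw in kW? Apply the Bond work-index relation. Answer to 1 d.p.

Bond: W = 10·Wi·(1/√P80 − 1/√F80)
W = 10·16.3·(1/√168 − 1/√22985) = 10·16.3·(0.070556) = 11.5006 kWh/t
Mill draw = 11.5006 × 634.1 = 7292.5 kW

P = 7292.5 kW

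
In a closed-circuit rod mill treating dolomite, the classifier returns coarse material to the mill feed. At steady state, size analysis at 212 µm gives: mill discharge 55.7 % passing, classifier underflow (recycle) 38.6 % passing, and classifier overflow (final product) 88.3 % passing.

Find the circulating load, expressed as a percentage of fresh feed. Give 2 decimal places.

CL = 190.64 %

Two-product formula at 212 µm:
d + r·d = r·u + o → r(d−u) = o−d
r = (88.3 − 55.7)/(55.7 − 38.6) = 32.6/17.1 = 1.9064
CL = 100·r = 190.64 %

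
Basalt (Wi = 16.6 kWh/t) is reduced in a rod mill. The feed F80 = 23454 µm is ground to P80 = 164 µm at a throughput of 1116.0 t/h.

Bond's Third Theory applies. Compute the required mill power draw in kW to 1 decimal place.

Bond:  W = 10 Wi (1/√P − 1/√F)
W = 10·16.6·(1/√164 − 1/√23454) = 10·16.6·(0.071557) = 11.8785 kWh/t
P_mill = W·ṁ = 11.8785·1116.0 = 13256.4 kW

P = 13256.4 kW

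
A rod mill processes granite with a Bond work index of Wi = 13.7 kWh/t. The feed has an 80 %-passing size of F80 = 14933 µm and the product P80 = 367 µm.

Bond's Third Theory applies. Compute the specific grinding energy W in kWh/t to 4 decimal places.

W = 6.0302 kWh/t

W = 10 Wi (P80^-0.5 − F80^-0.5)
1/√367 = 0.052200;  1/√14933 = 0.008183
W = 10·13.7·(0.052200 − 0.008183) = 6.0302 kWh/t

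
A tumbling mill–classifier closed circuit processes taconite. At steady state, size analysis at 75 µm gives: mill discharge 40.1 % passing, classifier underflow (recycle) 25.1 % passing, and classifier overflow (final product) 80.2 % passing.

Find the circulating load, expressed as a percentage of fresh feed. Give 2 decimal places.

Mass balance on the −75 µm fraction:
(1+r)·d = r·u + o ⇒ r = (o−d)/(d−u)
r = (80.2 − 40.1)/(40.1 − 25.1) = 40.1/15.0 = 2.6733
CL = 100·r = 267.33 %

CL = 267.33 %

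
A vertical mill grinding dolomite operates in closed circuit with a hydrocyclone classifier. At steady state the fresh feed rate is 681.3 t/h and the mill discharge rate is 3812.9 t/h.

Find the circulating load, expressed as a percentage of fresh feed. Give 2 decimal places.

Mill node: discharge = fresh + recycle.
R = M − F = 3812.9 − 681.3 = 3131.6 t/h
CL = 100·R/F = 100·3131.6/681.3 = 459.65 %

CL = 459.65 %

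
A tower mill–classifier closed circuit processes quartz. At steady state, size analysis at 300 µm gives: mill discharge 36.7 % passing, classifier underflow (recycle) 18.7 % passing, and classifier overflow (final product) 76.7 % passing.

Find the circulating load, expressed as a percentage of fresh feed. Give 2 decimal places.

CL = 222.22 %

Classifier node, passing 300 µm:
r = (o − d)/(d − u)
r = (76.7 − 36.7)/(36.7 − 18.7) = 40.0/18.0 = 2.2222
CL = 100·r = 222.22 %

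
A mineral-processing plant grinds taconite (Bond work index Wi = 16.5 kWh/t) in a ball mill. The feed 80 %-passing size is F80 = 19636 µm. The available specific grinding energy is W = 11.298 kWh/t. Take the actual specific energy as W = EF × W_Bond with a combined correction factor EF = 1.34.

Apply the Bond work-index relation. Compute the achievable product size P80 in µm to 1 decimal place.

P80 = 294.9 µm

Bond: W = 10·Wi·(1/√P80 − 1/√F80)
W_Bond = W / EF = 11.298 / 1.34 = 8.4313 kWh/t
P80^(−½) = W_Bond/(10 Wi) + F80^(−½)
  = 8.4313/(10·16.5) + 1/√19636 = 0.051099 + 0.007136 = 0.058235
P80 = (1/0.058235)² = 17.1717² = 294.87 µm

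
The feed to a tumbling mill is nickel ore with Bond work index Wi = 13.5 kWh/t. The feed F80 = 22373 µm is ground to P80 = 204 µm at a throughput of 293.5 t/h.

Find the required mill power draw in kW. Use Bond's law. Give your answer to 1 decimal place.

P = 2509.2 kW

Bond: W = 10·Wi·(1/√P80 − 1/√F80)
W = 10·13.5·(1/√204 − 1/√22373) = 10·13.5·(0.063328) = 8.5493 kWh/t
Mill draw = 8.5493 × 293.5 = 2509.2 kW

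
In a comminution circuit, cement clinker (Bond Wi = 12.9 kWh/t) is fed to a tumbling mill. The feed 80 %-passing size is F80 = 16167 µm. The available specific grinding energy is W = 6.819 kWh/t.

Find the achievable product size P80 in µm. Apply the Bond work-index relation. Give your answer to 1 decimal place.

W_Bond = 10·Wi·(1/√P₈₀ − 1/√F₈₀)
⇒ 1/√P80 = W/(10 Wi) + 1/√F80
  = 6.8190/(10·12.9) + 1/√16167 = 0.052860 + 0.007865 = 0.060725
P80 = (1/0.060725)² = 16.4676² = 271.18 µm

P80 = 271.2 µm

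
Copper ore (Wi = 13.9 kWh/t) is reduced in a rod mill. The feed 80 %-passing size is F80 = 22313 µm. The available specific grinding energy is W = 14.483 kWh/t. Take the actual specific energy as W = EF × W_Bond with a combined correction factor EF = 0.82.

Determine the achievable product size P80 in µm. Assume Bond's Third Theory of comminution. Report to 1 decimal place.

P80 = 55.9 µm

W = 10·Wi·[P80^(−½) − F80^(−½)]
W_Bond = W / EF = 14.483 / 0.82 = 17.6622 kWh/t
⇒ 1/√P80 = W_Bond/(10·Wi) + 1/√F80
  = 17.6622/(10·13.9) + 1/√22313 = 0.127066 + 0.006695 = 0.133761
P80 = (1/0.133761)² = 7.4760² = 55.89 µm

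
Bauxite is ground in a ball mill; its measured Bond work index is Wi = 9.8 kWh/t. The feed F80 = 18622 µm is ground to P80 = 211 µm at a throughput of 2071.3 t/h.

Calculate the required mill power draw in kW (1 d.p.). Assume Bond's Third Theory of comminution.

P = 12486.7 kW

W = 10·Wi·(P80^(-½) − F80^(-½))
W = 10·9.8·(1/√211 − 1/√18622) = 10·9.8·(0.061515) = 6.0285 kWh/t
P = W·T = 6.0285·2071.3 = 12486.7 kW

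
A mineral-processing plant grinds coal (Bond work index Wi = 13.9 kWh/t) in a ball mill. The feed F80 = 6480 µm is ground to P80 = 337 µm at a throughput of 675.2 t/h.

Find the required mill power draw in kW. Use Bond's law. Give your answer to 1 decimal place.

P = 3946.6 kW

W = 10 Wi (1/√P80 − 1/√F80)  [Bond]
W = 10·13.9·(1/√337 − 1/√6480) = 10·13.9·(0.042051) = 5.8451 kWh/t
P_mill = W·ṁ = 5.8451·675.2 = 3946.6 kW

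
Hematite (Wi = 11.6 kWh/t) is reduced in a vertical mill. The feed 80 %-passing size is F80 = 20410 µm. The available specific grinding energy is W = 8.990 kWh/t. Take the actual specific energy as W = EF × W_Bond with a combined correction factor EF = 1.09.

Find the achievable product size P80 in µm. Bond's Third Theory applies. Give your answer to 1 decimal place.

W = 10·Wi·(P80^(-½) − F80^(-½))
W_Bond = W / EF = 8.990 / 1.09 = 8.2477 kWh/t
⇒ 1/√P80 = W_Bond/(10 Wi) + 1/√F80
  = 8.2477/(10·11.6) + 1/√20410 = 0.071101 + 0.007000 = 0.078101
P80 = (1/0.078101)² = 12.8040² = 163.94 µm

P80 = 163.9 µm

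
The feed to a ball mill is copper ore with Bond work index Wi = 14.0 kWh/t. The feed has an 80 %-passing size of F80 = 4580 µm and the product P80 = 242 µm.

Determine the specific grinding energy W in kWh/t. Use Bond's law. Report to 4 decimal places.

W = 10 Wi (1/√P80 − 1/√F80)  [Bond]
1/√242 = 0.064282;  1/√4580 = 0.014776
W = 10·14.0·(0.064282 − 0.014776) = 6.9309 kWh/t

W = 6.9309 kWh/t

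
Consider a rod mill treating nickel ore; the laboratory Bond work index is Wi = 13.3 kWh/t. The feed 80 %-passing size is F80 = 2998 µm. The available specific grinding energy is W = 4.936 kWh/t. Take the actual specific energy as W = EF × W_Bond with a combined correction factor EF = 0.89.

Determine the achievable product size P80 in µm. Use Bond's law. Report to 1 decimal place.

W_Bond = 10·Wi·(1/√P₈₀ − 1/√F₈₀)
W_Bond = W / EF = 4.936 / 0.89 = 5.5461 kWh/t
1/√P80 = 1/√F80 + W_Bond/(10·Wi)
  = 5.5461/(10·13.3) + 1/√2998 = 0.041700 + 0.018264 = 0.059963
P80 = (1/0.059963)² = 16.6769² = 278.12 µm

P80 = 278.1 µm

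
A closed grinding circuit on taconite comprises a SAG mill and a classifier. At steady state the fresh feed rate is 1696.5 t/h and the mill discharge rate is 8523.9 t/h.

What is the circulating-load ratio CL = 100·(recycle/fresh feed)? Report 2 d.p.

M = F + R at steady state, so:
R = M − F = 8523.9 − 1696.5 = 6827.4 t/h
CL = 100·R/F = 100·6827.4/1696.5 = 402.44 %

CL = 402.44 %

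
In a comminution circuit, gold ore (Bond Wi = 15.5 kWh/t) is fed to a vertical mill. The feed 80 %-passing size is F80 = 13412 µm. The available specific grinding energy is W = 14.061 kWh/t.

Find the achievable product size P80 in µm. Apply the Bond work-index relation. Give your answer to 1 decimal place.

P80 = 101.3 µm

W_Bond = 10·Wi·(1/√P₈₀ − 1/√F₈₀)
⇒ 1/√P80 = W/(10 Wi) + 1/√F80
  = 14.0610/(10·15.5) + 1/√13412 = 0.090716 + 0.008635 = 0.099351
P80 = (1/0.099351)² = 10.0653² = 101.31 µm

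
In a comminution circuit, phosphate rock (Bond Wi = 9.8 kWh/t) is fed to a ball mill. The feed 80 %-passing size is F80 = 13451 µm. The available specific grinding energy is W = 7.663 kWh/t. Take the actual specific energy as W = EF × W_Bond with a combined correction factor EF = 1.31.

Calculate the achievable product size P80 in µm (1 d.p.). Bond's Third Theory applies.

P80 = 214.3 µm

W = 10 Wi (1/√P80 − 1/√F80)  [Bond]
W_Bond = W / EF = 7.663 / 1.31 = 5.8496 kWh/t
P80^(−½) = W_Bond/(10 Wi) + F80^(−½)
  = 5.8496/(10·9.8) + 1/√13451 = 0.059690 + 0.008622 = 0.068312
P80 = (1/0.068312)² = 14.6387² = 214.29 µm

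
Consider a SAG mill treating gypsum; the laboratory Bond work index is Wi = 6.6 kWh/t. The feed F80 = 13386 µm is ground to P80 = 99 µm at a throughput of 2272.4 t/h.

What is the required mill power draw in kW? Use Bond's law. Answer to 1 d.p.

P = 13777.1 kW

Bond: W = 10·Wi·(1/√P80 − 1/√F80)
W = 10·6.6·(1/√99 − 1/√13386) = 10·6.6·(0.091861) = 6.0628 kWh/t
Mill draw = 6.0628 × 2272.4 = 13777.1 kW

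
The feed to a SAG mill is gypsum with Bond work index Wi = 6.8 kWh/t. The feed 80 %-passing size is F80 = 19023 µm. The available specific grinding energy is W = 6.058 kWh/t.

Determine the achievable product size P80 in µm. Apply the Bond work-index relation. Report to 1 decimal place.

Bond:  W = 10 Wi (1/√P − 1/√F)
⇒ 1/√P80 = W/(10 Wi) + 1/√F80
  = 6.0580/(10·6.8) + 1/√19023 = 0.089088 + 0.007250 = 0.096339
P80 = (1/0.096339)² = 10.3801² = 107.75 µm

P80 = 107.7 µm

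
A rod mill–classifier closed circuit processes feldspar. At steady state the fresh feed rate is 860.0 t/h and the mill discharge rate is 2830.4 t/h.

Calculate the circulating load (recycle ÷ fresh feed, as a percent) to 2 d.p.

CL = 229.12 %

M = F + R at steady state, so:
R = M − F = 2830.4 − 860.0 = 1970.4 t/h
CL = 100·R/F = 100·1970.4/860.0 = 229.12 %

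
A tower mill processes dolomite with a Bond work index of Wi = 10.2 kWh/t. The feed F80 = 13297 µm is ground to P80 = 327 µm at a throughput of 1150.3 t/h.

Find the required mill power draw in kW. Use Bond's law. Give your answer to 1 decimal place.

P = 5470.9 kW

W = 10 Wi (P80^-0.5 − F80^-0.5)
W = 10·10.2·(1/√327 − 1/√13297) = 10·10.2·(0.046628) = 4.7561 kWh/t
Power = W × throughput = 4.7561 kWh/t × 1150.3 t/h = 5470.9 kW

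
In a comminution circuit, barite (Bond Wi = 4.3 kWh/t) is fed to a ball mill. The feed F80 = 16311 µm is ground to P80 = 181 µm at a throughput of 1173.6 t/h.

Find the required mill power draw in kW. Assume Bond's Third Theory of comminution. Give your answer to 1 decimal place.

P = 3355.9 kW

Bond:  W = 10 Wi (1/√P − 1/√F)
W = 10·4.3·(1/√181 − 1/√16311) = 10·4.3·(0.066499) = 2.8595 kWh/t
P = W·T = 2.8595·1173.6 = 3355.9 kW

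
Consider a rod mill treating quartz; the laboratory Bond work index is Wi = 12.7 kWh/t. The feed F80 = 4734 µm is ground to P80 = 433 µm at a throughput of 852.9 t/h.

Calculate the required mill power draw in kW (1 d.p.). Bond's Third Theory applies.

W = 10 Wi / √P80 − 10 Wi / √F80
W = 10·12.7·(1/√433 − 1/√4734) = 10·12.7·(0.033523) = 4.2574 kWh/t
P = W·T = 4.2574·852.9 = 3631.1 kW

P = 3631.1 kW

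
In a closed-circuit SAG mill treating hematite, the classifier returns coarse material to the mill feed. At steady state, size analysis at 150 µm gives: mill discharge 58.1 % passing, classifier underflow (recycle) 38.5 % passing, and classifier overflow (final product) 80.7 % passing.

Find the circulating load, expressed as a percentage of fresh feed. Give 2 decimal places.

CL = 115.31 %

Two-product formula at 150 µm:
(1+r)·d = r·u + o ⇒ r = (o−d)/(d−u)
r = (80.7 − 58.1)/(58.1 − 38.5) = 22.6/19.6 = 1.1531
CL = 100·r = 115.31 %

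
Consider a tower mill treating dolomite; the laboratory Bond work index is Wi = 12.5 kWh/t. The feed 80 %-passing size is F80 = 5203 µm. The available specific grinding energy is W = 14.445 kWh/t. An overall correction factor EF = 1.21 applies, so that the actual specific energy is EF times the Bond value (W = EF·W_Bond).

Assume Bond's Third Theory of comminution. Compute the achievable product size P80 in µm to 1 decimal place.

W_Bond = 10·Wi·(1/√P₈₀ − 1/√F₈₀)
W_Bond = W / EF = 14.445 / 1.21 = 11.9380 kWh/t
⇒ 1/√P80 = W_Bond/(10 Wi) + 1/√F80
  = 11.9380/(10·12.5) + 1/√5203 = 0.095504 + 0.013864 = 0.109368
P80 = (1/0.109368)² = 9.1435² = 83.60 µm

P80 = 83.6 µm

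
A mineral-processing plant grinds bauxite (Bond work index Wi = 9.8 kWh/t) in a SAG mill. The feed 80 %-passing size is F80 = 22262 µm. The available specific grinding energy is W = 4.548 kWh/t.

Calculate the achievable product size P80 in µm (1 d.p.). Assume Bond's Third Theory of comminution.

W = 10 Wi (1/√P80 − 1/√F80)  [Bond]
1/√P80 = 1/√F80 + W/(10·Wi)
  = 4.5480/(10·9.8) + 1/√22262 = 0.046408 + 0.006702 = 0.053110
P80 = (1/0.053110)² = 18.8287² = 354.52 µm

P80 = 354.5 µm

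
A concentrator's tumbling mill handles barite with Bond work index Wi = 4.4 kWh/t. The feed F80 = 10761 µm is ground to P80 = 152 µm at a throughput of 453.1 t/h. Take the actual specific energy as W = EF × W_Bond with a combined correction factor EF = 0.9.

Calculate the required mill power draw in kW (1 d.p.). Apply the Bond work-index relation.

P = 1282.4 kW

W = 10·Wi·[P80^(−½) − F80^(−½)]
W = 10·4.4·(1/√152 − 1/√10761) = 10·4.4·(0.071471) = 3.1447 kWh/t
Apply correction: 3.1447 × 0.9 = 2.8302 kWh/t
Mill draw = 2.8302 × 453.1 = 1282.4 kW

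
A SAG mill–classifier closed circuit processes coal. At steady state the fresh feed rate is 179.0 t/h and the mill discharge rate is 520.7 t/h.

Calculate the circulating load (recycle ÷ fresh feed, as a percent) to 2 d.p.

CL = 190.89 %

Discharge = new feed + return, hence
R = M − F = 520.7 − 179.0 = 341.7 t/h
CL = 100·R/F = 100·341.7/179.0 = 190.89 %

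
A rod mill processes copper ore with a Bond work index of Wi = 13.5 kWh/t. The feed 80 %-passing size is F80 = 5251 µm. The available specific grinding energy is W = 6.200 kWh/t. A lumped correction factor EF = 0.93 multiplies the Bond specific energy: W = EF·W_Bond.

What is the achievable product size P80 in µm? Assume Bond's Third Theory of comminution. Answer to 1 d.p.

P80 = 250.5 µm

W = 10 Wi / √P80 − 10 Wi / √F80
W_Bond = W / EF = 6.200 / 0.93 = 6.6667 kWh/t
P80^(−½) = W_Bond/(10 Wi) + F80^(−½)
  = 6.6667/(10·13.5) + 1/√5251 = 0.049383 + 0.013800 = 0.063183
P80 = (1/0.063183)² = 15.8271² = 250.50 µm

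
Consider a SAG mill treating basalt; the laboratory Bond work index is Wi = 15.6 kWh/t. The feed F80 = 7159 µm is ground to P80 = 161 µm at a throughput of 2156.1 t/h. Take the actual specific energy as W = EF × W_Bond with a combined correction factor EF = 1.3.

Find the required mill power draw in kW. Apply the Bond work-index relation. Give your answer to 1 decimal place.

P = 29292.8 kW

W = 10 Wi / √P80 − 10 Wi / √F80
W = 10·15.6·(1/√161 − 1/√7159) = 10·15.6·(0.066992) = 10.4508 kWh/t
Apply correction: 10.4508 × 1.3 = 13.5860 kWh/t
Mill draw = 13.5860 × 2156.1 = 29292.8 kW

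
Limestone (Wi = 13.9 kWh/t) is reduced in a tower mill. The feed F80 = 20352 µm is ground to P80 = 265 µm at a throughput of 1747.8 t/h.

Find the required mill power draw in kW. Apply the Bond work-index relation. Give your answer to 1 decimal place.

P = 13221.0 kW

Bond: W = 10·Wi·(1/√P80 − 1/√F80)
W = 10·13.9·(1/√265 − 1/√20352) = 10·13.9·(0.054420) = 7.5644 kWh/t
P_mill = W·ṁ = 7.5644·1747.8 = 13221.0 kW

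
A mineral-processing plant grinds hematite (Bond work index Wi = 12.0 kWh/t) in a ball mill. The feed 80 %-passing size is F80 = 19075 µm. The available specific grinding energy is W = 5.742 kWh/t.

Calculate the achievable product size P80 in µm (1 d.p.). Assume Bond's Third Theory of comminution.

P80 = 329.5 µm

W = 10·Wi·(P80^(-½) − F80^(-½))
1/√P80 = 1/√F80 + W/(10·Wi)
  = 5.7420/(10·12.0) + 1/√19075 = 0.047850 + 0.007240 = 0.055090
P80 = (1/0.055090)² = 18.1520² = 329.49 µm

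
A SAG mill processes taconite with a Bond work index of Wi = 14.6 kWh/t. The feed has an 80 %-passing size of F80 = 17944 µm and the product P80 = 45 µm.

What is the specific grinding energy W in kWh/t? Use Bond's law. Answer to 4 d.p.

W = 20.6745 kWh/t

W = 10 Wi (P80^-0.5 − F80^-0.5)
1/√45 = 0.149071;  1/√17944 = 0.007465
W = 10·14.6·(0.149071 − 0.007465) = 20.6745 kWh/t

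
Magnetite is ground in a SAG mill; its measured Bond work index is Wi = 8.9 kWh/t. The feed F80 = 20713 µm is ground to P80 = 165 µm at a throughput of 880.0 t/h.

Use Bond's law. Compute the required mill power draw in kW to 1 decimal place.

W = 10 Wi / √P80 − 10 Wi / √F80
W = 10·8.9·(1/√165 − 1/√20713) = 10·8.9·(0.070902) = 6.3102 kWh/t
Power = W × throughput = 6.3102 kWh/t × 880.0 t/h = 5553.0 kW

P = 5553.0 kW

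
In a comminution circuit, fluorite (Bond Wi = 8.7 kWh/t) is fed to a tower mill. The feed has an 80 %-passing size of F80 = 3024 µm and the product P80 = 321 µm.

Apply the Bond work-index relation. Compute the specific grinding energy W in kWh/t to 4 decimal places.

W = 3.2738 kWh/t

W = 10 Wi (1/√P80 − 1/√F80)  [Bond]
1/√321 = 0.055815;  1/√3024 = 0.018185
W = 10·8.7·(0.055815 − 0.018185) = 3.2738 kWh/t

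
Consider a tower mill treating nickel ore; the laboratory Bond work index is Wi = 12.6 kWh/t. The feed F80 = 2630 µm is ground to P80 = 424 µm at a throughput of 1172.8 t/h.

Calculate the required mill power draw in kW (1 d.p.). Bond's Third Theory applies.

P = 4295.0 kW

W = 10 Wi (P80^-0.5 − F80^-0.5)
W = 10·12.6·(1/√424 − 1/√2630) = 10·12.6·(0.029065) = 3.6622 kWh/t
P_mill = W·ṁ = 3.6622·1172.8 = 4295.0 kW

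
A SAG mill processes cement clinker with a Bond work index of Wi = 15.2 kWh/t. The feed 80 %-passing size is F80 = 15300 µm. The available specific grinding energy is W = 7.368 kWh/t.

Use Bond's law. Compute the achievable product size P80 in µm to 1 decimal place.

P80 = 312.6 µm

W = 10 Wi (1/√P80 − 1/√F80)  [Bond]
⇒ 1/√P80 = W/(10·Wi) + 1/√F80
  = 7.3680/(10·15.2) + 1/√15300 = 0.048474 + 0.008085 = 0.056558
P80 = (1/0.056558)² = 17.6809² = 312.61 µm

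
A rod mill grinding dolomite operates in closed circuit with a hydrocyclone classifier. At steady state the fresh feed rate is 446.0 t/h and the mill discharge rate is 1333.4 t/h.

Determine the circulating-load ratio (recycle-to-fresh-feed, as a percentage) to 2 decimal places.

CL = 198.97 %

Steady state: M = F + R.
R = M − F = 1333.4 − 446.0 = 887.4 t/h
CL = 100·R/F = 100·887.4/446.0 = 198.97 %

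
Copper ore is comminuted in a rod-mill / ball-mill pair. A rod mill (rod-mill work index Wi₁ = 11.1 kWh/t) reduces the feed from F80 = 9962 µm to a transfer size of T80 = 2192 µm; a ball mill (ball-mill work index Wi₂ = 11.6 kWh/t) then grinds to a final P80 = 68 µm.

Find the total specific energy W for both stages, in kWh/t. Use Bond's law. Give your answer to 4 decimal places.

Bond:  W = 10 Wi (1/√P − 1/√F)
Stage 1 (9962→2192 µm, Wi₁=11.1): W₁ = 10·11.1·(0.021359 − 0.010019) = 1.2587 kWh/t
Stage 2 (2192→68 µm, Wi₂=11.6): W₂ = 10·11.6·(0.121268 − 0.021359) = 11.5894 kWh/t
W = W₁ + W₂ = 1.2587 + 11.5894 = 12.8482 kWh/t

W = 12.8482 kWh/t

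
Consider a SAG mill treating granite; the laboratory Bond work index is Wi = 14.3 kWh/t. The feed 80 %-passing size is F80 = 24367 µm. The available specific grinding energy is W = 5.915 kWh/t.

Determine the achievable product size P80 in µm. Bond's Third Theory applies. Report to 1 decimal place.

P80 = 438.2 µm

W = 10 Wi (P80^-0.5 − F80^-0.5)
P80^-0.5 = F80^-0.5 + W/(10 Wi)
  = 5.9150/(10·14.3) + 1/√24367 = 0.041364 + 0.006406 = 0.047770
P80 = (1/0.047770)² = 20.9337² = 438.22 µm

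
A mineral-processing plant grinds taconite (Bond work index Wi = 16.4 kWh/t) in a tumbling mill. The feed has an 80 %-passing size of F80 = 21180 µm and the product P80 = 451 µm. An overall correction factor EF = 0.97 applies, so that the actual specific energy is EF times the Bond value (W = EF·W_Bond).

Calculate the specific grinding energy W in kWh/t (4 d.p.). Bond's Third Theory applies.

W = 10 Wi (1/√P80 − 1/√F80)  [Bond]
1/√451 = 0.047088;  1/√21180 = 0.006871
W = 10·16.4·(0.047088 − 0.006871) = 6.5956 kWh/t
W_actual = 0.97 × 6.5956 = 6.3977 kWh/t

W = 6.3977 kWh/t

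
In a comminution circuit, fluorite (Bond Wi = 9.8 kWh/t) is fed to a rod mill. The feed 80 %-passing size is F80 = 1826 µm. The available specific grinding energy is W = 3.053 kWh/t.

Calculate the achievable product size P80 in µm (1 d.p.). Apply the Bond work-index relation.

Bond: W = 10·Wi·(1/√P80 − 1/√F80)
⇒ 1/√P80 = W/(10 Wi) + 1/√F80
  = 3.0530/(10·9.8) + 1/√1826 = 0.031153 + 0.023402 = 0.054555
P80 = (1/0.054555)² = 18.3302² = 335.99 µm

P80 = 336.0 µm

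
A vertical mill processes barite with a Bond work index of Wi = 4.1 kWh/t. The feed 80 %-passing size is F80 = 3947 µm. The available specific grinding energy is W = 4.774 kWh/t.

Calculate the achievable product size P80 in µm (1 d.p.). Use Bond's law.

P80 = 57.1 µm

W = 10·Wi·[P80^(−½) − F80^(−½)]
P80^(−½) = W/(10 Wi) + F80^(−½)
  = 4.7740/(10·4.1) + 1/√3947 = 0.116439 + 0.015917 = 0.132356
P80 = (1/0.132356)² = 7.5554² = 57.08 µm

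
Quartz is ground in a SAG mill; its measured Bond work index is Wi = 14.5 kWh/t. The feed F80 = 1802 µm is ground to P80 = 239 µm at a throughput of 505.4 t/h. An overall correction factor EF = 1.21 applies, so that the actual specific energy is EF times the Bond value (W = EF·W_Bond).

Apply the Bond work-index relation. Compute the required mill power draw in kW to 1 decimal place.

P = 3646.9 kW

W = 10 Wi / √P80 − 10 Wi / √F80
W = 10·14.5·(1/√239 − 1/√1802) = 10·14.5·(0.041127) = 5.9635 kWh/t
W_actual = 1.21 × 5.9635 = 7.2158 kWh/t
Power = W × throughput = 7.2158 kWh/t × 505.4 t/h = 3646.9 kW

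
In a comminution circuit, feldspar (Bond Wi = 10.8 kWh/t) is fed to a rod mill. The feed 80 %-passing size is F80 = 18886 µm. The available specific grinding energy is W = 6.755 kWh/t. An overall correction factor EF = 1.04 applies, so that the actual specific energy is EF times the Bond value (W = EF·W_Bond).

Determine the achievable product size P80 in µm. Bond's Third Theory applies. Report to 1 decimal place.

P80 = 220.0 µm

W = 10·Wi·(P80^(-½) − F80^(-½))
W_Bond = W / EF = 6.755 / 1.04 = 6.4952 kWh/t
⇒ 1/√P80 = W_Bond/(10 Wi) + 1/√F80
  = 6.4952/(10·10.8) + 1/√18886 = 0.060141 + 0.007277 = 0.067417
P80 = (1/0.067417)² = 14.8330² = 220.02 µm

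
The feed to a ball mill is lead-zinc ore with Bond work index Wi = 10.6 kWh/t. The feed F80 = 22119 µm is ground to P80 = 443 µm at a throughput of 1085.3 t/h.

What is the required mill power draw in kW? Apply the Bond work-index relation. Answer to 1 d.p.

P = 4692.3 kW

Bond:  W = 10 Wi (1/√P − 1/√F)
W = 10·10.6·(1/√443 − 1/√22119) = 10·10.6·(0.040788) = 4.3235 kWh/t
Mill draw = 4.3235 × 1085.3 = 4692.3 kW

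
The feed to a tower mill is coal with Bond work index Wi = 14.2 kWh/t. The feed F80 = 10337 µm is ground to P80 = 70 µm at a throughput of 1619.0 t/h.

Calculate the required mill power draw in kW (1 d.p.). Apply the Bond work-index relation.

W = 10 Wi (1/√P80 − 1/√F80)  [Bond]
W = 10·14.2·(1/√70 − 1/√10337) = 10·14.2·(0.109687) = 15.5756 kWh/t
P_mill = W·ṁ = 15.5756·1619.0 = 25216.9 kW

P = 25216.9 kW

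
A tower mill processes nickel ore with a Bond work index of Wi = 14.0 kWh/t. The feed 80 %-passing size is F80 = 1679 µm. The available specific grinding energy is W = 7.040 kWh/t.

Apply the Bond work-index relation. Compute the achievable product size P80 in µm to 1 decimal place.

P80 = 179.3 µm

Bond: W = 10·Wi·(1/√P80 − 1/√F80)
⇒ 1/√P80 = W/(10 Wi) + 1/√F80
  = 7.0400/(10·14.0) + 1/√1679 = 0.050286 + 0.024405 = 0.074690
P80 = (1/0.074690)² = 13.3886² = 179.25 µm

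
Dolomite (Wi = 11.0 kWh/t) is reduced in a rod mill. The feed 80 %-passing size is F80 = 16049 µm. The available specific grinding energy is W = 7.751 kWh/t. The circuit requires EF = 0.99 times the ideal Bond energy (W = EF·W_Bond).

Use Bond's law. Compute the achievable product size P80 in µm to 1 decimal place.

P80 = 160.0 µm

W = 10·Wi·[P80^(−½) − F80^(−½)]
W_Bond = W / EF = 7.751 / 0.99 = 7.8293 kWh/t
1/√P80 = 1/√F80 + W_Bond/(10·Wi)
  = 7.8293/(10·11.0) + 1/√16049 = 0.071175 + 0.007894 = 0.079069
P80 = (1/0.079069)² = 12.6472² = 159.95 µm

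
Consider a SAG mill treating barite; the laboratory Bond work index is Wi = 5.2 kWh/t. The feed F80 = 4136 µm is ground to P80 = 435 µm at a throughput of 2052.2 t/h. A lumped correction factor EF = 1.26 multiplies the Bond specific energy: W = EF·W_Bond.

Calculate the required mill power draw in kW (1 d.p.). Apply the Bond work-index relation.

P = 4356.1 kW

W_Bond = 10·Wi·(1/√P₈₀ − 1/√F₈₀)
W = 10·5.2·(1/√435 − 1/√4136) = 10·5.2·(0.032397) = 1.6846 kWh/t
With EF = 1.26: W = 1.6846·1.26 = 2.1227 kWh/t
Mill draw = 2.1227 × 2052.2 = 4356.1 kW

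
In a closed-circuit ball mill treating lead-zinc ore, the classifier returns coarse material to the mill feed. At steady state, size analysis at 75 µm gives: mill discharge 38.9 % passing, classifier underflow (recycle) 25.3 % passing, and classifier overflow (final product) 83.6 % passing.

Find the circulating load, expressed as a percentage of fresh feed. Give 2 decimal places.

Two-product formula at 75 µm:
r = (o − d)/(d − u)
r = (83.6 − 38.9)/(38.9 − 25.3) = 44.7/13.6 = 3.2868
CL = 100·r = 328.68 %

CL = 328.68 %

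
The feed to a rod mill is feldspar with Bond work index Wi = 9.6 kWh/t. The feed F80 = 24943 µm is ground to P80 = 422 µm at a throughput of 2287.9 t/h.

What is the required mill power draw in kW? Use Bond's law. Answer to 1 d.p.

W = 10·Wi·[P80^(−½) − F80^(−½)]
W = 10·9.6·(1/√422 − 1/√24943) = 10·9.6·(0.042347) = 4.0654 kWh/t
P_mill = W·ṁ = 4.0654·2287.9 = 9301.1 kW

P = 9301.1 kW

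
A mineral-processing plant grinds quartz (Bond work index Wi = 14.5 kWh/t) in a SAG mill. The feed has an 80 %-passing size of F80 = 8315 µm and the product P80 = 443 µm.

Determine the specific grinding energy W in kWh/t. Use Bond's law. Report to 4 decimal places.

W = 10·Wi·(P80^(-½) − F80^(-½))
1/√443 = 0.047511;  1/√8315 = 0.010967
W = 10·14.5·(0.047511 − 0.010967) = 5.2990 kWh/t

W = 5.2990 kWh/t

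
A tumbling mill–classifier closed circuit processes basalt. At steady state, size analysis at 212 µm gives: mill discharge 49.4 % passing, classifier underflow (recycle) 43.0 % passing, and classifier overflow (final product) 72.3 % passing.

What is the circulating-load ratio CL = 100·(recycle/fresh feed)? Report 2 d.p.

Let r = R/F. Size balance at 212 µm:
(1+r)·d = r·u + o ⇒ r = (o−d)/(d−u)
r = (72.3 − 49.4)/(49.4 − 43.0) = 22.9/6.4 = 3.5781
CL = 100·r = 357.81 %

CL = 357.81 %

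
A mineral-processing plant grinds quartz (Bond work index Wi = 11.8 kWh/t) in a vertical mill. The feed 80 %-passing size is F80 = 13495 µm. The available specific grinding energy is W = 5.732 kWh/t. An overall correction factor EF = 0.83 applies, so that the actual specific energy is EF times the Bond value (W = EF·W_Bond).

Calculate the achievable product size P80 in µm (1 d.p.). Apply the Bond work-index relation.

W_Bond = 10·Wi·(1/√P₈₀ − 1/√F₈₀)
W_Bond = W / EF = 5.732 / 0.83 = 6.9060 kWh/t
1/√P80 = 1/√F80 + W_Bond/(10·Wi)
  = 6.9060/(10·11.8) + 1/√13495 = 0.058526 + 0.008608 = 0.067134
P80 = (1/0.067134)² = 14.8956² = 221.88 µm

P80 = 221.9 µm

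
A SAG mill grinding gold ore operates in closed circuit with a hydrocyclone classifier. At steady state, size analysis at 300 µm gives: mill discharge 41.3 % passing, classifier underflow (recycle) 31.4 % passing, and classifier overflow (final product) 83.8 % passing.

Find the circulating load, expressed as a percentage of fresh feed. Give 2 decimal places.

Classifier node, passing 300 µm:
d + r·d = r·u + o → r(d−u) = o−d
r = (83.8 − 41.3)/(41.3 − 31.4) = 42.5/9.9 = 4.2929
CL = 100·r = 429.29 %

CL = 429.29 %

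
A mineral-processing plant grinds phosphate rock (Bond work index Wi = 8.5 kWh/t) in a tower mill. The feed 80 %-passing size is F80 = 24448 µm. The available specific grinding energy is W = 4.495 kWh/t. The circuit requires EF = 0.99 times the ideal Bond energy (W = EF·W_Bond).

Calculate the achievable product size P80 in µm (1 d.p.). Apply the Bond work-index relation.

P80 = 279.5 µm

W = 10 Wi / √P80 − 10 Wi / √F80
W_Bond = W / EF = 4.495 / 0.99 = 4.5404 kWh/t
P80^(−½) = W_Bond/(10 Wi) + F80^(−½)
  = 4.5404/(10·8.5) + 1/√24448 = 0.053417 + 0.006396 = 0.059812
P80 = (1/0.059812)² = 16.7190² = 279.53 µm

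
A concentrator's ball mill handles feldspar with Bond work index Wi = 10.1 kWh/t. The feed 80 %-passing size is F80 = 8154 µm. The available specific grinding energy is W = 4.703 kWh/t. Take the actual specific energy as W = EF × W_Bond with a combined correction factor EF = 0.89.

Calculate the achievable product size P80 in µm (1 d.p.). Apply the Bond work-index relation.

W = 10 Wi / √P80 − 10 Wi / √F80
W_Bond = W / EF = 4.703 / 0.89 = 5.2843 kWh/t
⇒ 1/√P80 = W_Bond/(10·Wi) + 1/√F80
  = 5.2843/(10·10.1) + 1/√8154 = 0.052320 + 0.011074 = 0.063394
P80 = (1/0.063394)² = 15.7744² = 248.83 µm

P80 = 248.8 µm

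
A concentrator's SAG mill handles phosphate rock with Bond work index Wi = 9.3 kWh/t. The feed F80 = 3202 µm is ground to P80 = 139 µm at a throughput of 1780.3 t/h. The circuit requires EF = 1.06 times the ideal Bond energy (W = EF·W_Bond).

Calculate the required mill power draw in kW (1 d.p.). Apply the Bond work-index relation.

P = 11784.4 kW

W = 10·Wi·(P80^(-½) − F80^(-½))
W = 10·9.3·(1/√139 − 1/√3202) = 10·9.3·(0.067147) = 6.2446 kWh/t
W_actual = 1.06 × 6.2446 = 6.6193 kWh/t
Power = W × throughput = 6.6193 kWh/t × 1780.3 t/h = 11784.4 kW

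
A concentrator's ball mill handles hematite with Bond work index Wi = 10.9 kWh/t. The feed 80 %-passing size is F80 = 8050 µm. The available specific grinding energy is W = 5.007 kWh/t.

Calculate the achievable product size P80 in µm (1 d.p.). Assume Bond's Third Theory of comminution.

W = 10·Wi·(P80^(-½) − F80^(-½))
P80^(−½) = W/(10 Wi) + F80^(−½)
  = 5.0070/(10·10.9) + 1/√8050 = 0.045936 + 0.011146 = 0.057081
P80 = (1/0.057081)² = 17.5189² = 306.91 µm

P80 = 306.9 µm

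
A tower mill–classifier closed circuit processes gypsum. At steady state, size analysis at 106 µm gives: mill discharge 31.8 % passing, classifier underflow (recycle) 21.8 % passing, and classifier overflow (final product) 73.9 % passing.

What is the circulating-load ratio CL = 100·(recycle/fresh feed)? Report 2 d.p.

CL = 421.00 %

Balance %-passing 106 µm (r = R/F):
r = (o − d)/(d − u)
r = (73.9 − 31.8)/(31.8 − 21.8) = 42.1/10.0 = 4.2100
CL = 100·r = 421.00 %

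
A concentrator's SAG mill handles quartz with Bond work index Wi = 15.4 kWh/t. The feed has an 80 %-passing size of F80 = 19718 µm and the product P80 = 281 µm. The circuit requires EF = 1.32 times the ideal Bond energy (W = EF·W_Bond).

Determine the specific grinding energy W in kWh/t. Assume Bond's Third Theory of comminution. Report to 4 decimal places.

W = 10.6790 kWh/t

W = 10 Wi (1/√P80 − 1/√F80)  [Bond]
1/√281 = 0.059655;  1/√19718 = 0.007121
W = 10·15.4·(0.059655 − 0.007121) = 8.0902 kWh/t
W_actual = 1.32 × 8.0902 = 10.6790 kWh/t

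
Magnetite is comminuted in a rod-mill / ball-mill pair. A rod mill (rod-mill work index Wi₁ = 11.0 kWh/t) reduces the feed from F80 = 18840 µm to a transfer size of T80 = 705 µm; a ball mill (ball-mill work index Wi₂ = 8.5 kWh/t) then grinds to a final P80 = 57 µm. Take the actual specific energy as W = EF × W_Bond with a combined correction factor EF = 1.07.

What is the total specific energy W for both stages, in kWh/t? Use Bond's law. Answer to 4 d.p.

W = 12.1966 kWh/t

W = 10 Wi (P80^-0.5 − F80^-0.5)
Stage 1 (18840→705 µm, Wi₁=11.0): W₁ = 10·11.0·(0.037662 − 0.007286) = 3.3414 kWh/t
Stage 2 (705→57 µm, Wi₂=8.5): W₂ = 10·8.5·(0.132453 − 0.037662) = 8.0572 kWh/t
W = W₁ + W₂ = 3.3414 + 8.0572 = 11.3987 kWh/t
With EF = 1.07: W = 11.3987·1.07 = 12.1966 kWh/t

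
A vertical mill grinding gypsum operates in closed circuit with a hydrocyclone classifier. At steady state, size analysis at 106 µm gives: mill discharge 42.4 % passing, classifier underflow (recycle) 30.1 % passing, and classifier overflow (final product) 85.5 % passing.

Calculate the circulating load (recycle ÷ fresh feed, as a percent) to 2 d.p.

Let r = R/F. Size balance at 106 µm:
(1+r)d = ru + o → r = (o−d)/(d−u)
r = (85.5 − 42.4)/(42.4 − 30.1) = 43.1/12.3 = 3.5041
CL = 100·r = 350.41 %

CL = 350.41 %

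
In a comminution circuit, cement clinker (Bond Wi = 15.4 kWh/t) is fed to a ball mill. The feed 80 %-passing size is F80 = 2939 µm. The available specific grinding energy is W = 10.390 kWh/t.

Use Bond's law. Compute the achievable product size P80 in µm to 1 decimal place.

P80 = 135.5 µm

Bond:  W = 10 Wi (1/√P − 1/√F)
1/√P80 = 1/√F80 + W/(10·Wi)
  = 10.3900/(10·15.4) + 1/√2939 = 0.067468 + 0.018446 = 0.085913
P80 = (1/0.085913)² = 11.6396² = 135.48 µm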